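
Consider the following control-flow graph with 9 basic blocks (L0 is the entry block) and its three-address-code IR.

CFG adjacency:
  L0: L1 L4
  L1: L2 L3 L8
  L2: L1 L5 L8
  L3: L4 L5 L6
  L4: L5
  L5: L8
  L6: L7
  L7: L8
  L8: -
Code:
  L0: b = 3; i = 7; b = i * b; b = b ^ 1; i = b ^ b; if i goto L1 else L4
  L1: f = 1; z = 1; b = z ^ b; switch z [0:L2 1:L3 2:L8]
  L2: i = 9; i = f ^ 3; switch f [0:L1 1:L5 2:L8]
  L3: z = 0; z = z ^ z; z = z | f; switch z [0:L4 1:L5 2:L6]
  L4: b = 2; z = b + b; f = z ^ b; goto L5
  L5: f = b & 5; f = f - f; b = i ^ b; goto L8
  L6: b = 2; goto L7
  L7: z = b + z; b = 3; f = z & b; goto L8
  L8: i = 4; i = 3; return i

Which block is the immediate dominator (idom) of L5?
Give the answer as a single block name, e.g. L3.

Answer: L0

Working:
idom tree: L1←L0 L2←L1 L3←L1 L4←L0 L5←L0 L6←L3 L7←L6 L8←L0
Join-block Dom:
  L1: preds {L0,L2}: {L0} ∩ {L0,L1,L2} = {L0}; idom=L0
  L4: preds {L0,L3}: {L0} ∩ {L0,L1,L3} = {L0}; idom=L0
  L5: preds {L2,L3,L4}: {L0,L1,L2} ∩ {L0,L1,L3} ∩ {L0,L4} = {L0}; idom=L0
  L8: preds {L1,L2,L5,L7}: {L0,L1} ∩ {L0,L1,L2} ∩ {L0,L5} ∩ {L0,L1,L3,L6,L7} = {L0}; idom=L0

idom(L5) = L0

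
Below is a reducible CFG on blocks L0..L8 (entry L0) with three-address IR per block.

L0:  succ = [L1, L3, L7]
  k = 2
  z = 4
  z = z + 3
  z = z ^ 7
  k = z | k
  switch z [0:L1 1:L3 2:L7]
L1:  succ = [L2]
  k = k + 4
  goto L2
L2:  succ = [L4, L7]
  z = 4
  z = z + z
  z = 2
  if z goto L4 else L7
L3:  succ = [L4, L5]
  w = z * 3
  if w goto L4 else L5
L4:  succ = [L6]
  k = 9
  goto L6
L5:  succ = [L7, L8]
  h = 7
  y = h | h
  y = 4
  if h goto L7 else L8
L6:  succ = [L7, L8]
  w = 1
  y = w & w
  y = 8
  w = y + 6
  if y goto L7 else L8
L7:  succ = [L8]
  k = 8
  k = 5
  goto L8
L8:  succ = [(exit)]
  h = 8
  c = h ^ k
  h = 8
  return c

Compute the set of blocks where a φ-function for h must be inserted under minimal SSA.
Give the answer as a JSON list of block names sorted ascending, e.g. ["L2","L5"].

idom tree: L1←L0 L2←L1 L3←L0 L4←L0 L5←L3 L6←L4 L7←L0 L8←L0
Join-block Dom:
  L4: preds {L2,L3}: {L0,L1,L2} ∩ {L0,L3} = {L0}; idom=L0
  L7: preds {L0,L2,L5,L6}: {L0} ∩ {L0,L1,L2} ∩ {L0,L3,L5} ∩ {L0,L4,L6} = {L0}; idom=L0
  L8: preds {L5,L6,L7}: {L0,L3,L5} ∩ {L0,L4,L6} ∩ {L0,L7} = {L0}; idom=L0

DF walk-up:
  join L4 pred L2: L2→L1 stop@L0
  join L4 pred L3: L3 stop@L0
  join L7 pred L0: · stop@L0
  join L7 pred L2: L2→L1 stop@L0
  join L7 pred L5: L5→L3 stop@L0
  join L7 pred L6: L6→L4 stop@L0
  join L8 pred L5: L5→L3 stop@L0
  join L8 pred L6: L6→L4 stop@L0
  join L8 pred L7: L7 stop@L0
  DF(L0)=∅
  DF(L1)={L4,L7}
  DF(L2)={L4,L7}
  DF(L3)={L4,L7,L8}
  DF(L4)={L7,L8}
  DF(L5)={L7,L8}
  DF(L6)={L7,L8}
  DF(L7)={L8}
  DF(L8)=∅

φ for h: defs {L5,L8}
  DF⁺ = {L7,L8}

Answer: ["L7", "L8"]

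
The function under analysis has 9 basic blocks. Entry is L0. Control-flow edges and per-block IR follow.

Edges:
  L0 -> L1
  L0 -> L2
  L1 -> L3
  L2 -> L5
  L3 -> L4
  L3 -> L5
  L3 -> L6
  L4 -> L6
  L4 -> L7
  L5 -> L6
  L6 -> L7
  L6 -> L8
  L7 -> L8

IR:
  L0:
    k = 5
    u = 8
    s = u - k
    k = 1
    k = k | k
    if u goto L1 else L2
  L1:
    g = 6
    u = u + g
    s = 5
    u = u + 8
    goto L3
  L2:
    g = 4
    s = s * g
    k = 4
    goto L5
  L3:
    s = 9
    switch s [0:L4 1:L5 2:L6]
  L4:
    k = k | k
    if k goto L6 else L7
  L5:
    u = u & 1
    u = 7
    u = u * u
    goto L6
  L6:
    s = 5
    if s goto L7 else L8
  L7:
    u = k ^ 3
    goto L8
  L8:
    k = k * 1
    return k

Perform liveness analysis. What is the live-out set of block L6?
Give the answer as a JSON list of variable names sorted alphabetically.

Answer: ["k"]

Analysis:
Block summaries:
  L0: {k,s,u} / ∅
  L1: {g,s,u} / {u}
  L2: {g,k,s} / {s}
  L3: {s} / ∅
  L4: {k} / {k}
  L5: {u} / {u}
  L6: {s} / ∅
  L7: {u} / {k}
  L8: {k} / {k}

Backward fixpoint:
  L0 li=∅ lo={k,s,u}
  L1 li={k,u} lo={k,u}
  L2 li={s,u} lo={k,u}
  L3 li={k,u} lo={k,u}
  L4 li={k} lo={k}
  L5 li={k,u} lo={k}
  L6 li={k} lo={k}
  L7 li={k} lo={k}
  L8 li={k} lo=∅

live-out(L6) = ["k"]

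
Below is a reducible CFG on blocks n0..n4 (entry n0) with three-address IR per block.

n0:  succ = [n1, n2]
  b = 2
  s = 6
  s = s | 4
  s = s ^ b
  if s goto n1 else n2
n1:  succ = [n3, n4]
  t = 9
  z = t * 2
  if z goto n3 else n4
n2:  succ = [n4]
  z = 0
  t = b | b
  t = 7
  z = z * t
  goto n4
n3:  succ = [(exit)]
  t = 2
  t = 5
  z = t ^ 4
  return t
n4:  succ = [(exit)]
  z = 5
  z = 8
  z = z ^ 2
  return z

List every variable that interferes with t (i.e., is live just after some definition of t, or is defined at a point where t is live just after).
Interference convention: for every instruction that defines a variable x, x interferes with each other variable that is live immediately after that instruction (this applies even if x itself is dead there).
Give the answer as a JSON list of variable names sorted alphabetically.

Answer: ["z"]

Analysis:
Per-block:
  n0: {b,s} / ∅
  n1: {t,z} / ∅
  n2: {t,z} / {b}
  n3: {t,z} / ∅
  n4: {z} / ∅

Liveness:
  live n0: ∅→{b}
  live n1: ∅→∅
  live n2: {b}→∅
  live n3: ∅→∅
  live n4: ∅→∅

Conflict graph:
  b: {s,z}
  s: {b}
  t: {z}
  z: {b,t}

N(t) = ["z"]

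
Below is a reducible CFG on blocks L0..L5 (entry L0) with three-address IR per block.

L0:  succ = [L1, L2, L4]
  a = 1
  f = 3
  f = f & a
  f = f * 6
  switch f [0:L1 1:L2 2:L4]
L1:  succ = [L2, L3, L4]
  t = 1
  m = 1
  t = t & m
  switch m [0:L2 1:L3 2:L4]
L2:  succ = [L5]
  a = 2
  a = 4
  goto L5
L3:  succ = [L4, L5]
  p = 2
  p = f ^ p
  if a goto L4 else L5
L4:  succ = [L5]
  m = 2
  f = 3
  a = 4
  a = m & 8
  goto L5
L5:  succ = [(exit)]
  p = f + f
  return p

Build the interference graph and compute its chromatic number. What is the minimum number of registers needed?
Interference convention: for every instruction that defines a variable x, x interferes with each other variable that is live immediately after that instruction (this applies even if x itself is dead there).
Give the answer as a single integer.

Block summaries:
  L0: {a,f} / ∅
  L1: {m,t} / ∅
  L2: {a} / ∅
  L3: {p} / {a,f}
  L4: {a,f,m} / ∅
  L5: {p} / {f}

Liveness:
  L0: in=∅ out={a,f}
  L1: in={a,f} out={a,f}
  L2: in={f} out={f}
  L3: in={a,f} out={f}
  L4: in=∅ out={f}
  L5: in={f} out=∅

Interference:
  a: {f,m,p,t}
  f: {a,m,p,t}
  m: {a,f,t}
  p: {a,f}
  t: {a,f,m}

Registers:
  {a,f,m,t} pairwise interfere (4-clique) ⇒ χ ≥ 4
  assign a→c0 f→c1 m→c2 p→c2 t→c3 — no edge inside a register ⇒ χ ≤ 4
  χ = 4

Answer: 4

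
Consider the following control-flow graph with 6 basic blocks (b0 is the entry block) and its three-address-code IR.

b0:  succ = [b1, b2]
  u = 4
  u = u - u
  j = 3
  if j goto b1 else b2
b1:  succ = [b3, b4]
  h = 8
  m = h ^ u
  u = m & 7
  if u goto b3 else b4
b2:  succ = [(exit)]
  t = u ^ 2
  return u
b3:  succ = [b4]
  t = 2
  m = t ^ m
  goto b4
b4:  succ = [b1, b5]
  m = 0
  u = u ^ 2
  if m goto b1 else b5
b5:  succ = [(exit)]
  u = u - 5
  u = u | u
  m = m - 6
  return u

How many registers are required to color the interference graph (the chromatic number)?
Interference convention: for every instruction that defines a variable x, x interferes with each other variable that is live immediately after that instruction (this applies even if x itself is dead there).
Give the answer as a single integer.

Answer: 3

Analysis:
Block summaries:
  b0: def={j,u} ue=∅
  b1: def={h,m,u} ue={u}
  b2: def={t} ue={u}
  b3: def={m,t} ue={m}
  b4: def={m,u} ue={u}
  b5: def={m,u} ue={m,u}

Live sets:
  b0 li=∅ lo={u}
  b1 li={u} lo={m,u}
  b2 li={u} lo=∅
  b3 li={m,u} lo={u}
  b4 li={u} lo={m,u}
  b5 li={m,u} lo=∅

Interfere edges:
  h: {u}
  j: {u}
  m: {t,u}
  t: {m,u}
  u: {h,j,m,t}

Chromatic number:
  lower bound: {m,t,u} mutually conflict ⇒ χ ≥ 3
  3-colouring: c0={u}  c1={h,j,m}  c2={t}
  χ = 3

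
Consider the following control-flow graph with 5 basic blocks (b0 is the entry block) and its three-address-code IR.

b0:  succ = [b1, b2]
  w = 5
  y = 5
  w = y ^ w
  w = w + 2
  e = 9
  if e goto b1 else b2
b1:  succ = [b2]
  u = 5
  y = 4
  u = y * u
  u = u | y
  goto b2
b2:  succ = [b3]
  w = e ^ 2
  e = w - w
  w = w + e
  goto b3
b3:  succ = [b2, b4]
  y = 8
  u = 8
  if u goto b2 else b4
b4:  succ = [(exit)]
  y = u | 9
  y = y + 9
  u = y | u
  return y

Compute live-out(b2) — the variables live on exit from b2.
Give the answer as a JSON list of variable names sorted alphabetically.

Answer: ["e"]

Analysis:
Per-block:
  b0: def={e,w,y} ue=∅
  b1: def={u,y} ue=∅
  b2: def={e,w} ue={e}
  b3: def={u,y} ue=∅
  b4: def={u,y} ue={u}

Backward fixpoint:
  b0: in=∅ out={e}
  b1: in={e} out={e}
  b2: in={e} out={e}
  b3: in={e} out={e,u}
  b4: in={u} out=∅

live-out(b2) = ["e"]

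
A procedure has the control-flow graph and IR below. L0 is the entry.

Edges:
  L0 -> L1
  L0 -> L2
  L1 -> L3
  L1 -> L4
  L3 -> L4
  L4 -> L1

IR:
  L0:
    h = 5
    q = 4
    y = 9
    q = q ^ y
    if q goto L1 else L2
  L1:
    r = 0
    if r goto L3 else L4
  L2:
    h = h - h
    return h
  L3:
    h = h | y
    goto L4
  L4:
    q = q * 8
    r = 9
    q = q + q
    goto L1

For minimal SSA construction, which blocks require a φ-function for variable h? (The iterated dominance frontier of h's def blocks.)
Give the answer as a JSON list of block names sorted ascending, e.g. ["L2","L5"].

idom tree: L1←L0 L2←L0 L3←L1 L4←L1
Dom∩ at merges:
  L1: preds {L0,L4}: {L0} ∩ {L0,L1,L4} = {L0}; idom=L0
  L4: preds {L1,L3}: {L0,L1} ∩ {L0,L1,L3} = {L0,L1}; idom=L1

DF derivation:
  join L1 pred L0: · stop@L0
  join L1 pred L4: L4→L1 stop@L0
  join L4 pred L1: · stop@L1
  join L4 pred L3: L3 stop@L1
  L0 → ∅
  L1 → {L1}
  L2 → ∅
  L3 → {L4}
  L4 → {L1}

φ for h: defs {L0,L2,L3}
  DF⁺ = {L1,L4}

Answer: ["L1", "L4"]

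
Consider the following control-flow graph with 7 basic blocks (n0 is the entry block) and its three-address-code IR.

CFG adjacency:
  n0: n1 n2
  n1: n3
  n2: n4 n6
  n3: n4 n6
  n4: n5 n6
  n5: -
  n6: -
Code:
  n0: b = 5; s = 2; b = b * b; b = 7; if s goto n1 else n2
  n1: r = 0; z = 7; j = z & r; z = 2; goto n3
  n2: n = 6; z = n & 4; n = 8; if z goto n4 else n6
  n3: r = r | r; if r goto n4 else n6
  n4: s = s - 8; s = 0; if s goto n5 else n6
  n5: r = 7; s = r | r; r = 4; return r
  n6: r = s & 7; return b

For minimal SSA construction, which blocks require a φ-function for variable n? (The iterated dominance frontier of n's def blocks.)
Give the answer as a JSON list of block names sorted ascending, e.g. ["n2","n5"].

idom tree: n1←n0 n2←n0 n3←n1 n4←n0 n5←n4 n6←n0
Dom∩ at merges:
  n4: preds {n2,n3}: {n0,n2} ∩ {n0,n1,n3} = {n0}; idom=n0
  n6: preds {n2,n3,n4}: {n0,n2} ∩ {n0,n1,n3} ∩ {n0,n4} = {n0}; idom=n0

Frontier:
  n4←n2: walk n2 to n0
  n4←n3: walk n3→n1 to n0
  n6←n2: walk n2 to n0
  n6←n3: walk n3→n1 to n0
  n6←n4: walk n4 to n0
  n0 → ∅
  n1 → {n4,n6}
  n2 → {n4,n6}
  n3 → {n4,n6}
  n4 → {n6}
  n5 → ∅
  n6 → ∅

φ for n: defs {n2}
  DF⁺ = {n4,n6}

Answer: ["n4", "n6"]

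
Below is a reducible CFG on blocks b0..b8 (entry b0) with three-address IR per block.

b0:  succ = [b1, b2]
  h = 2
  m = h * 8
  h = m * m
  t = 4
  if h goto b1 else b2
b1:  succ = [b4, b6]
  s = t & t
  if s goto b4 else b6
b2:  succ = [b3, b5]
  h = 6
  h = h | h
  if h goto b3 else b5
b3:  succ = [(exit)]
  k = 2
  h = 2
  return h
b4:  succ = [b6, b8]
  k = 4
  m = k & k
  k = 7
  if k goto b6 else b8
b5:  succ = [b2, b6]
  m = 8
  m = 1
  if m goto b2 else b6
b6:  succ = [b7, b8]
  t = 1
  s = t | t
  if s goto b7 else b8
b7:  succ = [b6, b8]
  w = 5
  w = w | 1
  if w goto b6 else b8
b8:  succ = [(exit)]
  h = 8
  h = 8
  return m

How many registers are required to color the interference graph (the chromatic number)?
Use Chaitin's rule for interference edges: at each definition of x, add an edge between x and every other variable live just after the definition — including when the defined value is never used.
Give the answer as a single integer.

def/use:
  b0: {h,m,t} / ∅
  b1: {s} / {t}
  b2: {h} / ∅
  b3: {h,k} / ∅
  b4: {k,m} / ∅
  b5: {m} / ∅
  b6: {s,t} / ∅
  b7: {w} / ∅
  b8: {h} / {m}

Liveness:
  b0: in=∅ out={m,t}
  b1: in={m,t} out={m}
  b2: in=∅ out=∅
  b3: in=∅ out=∅
  b4: in=∅ out={m}
  b5: in=∅ out={m}
  b6: in={m} out={m}
  b7: in={m} out={m}
  b8: in={m} out=∅

Interference:
  h: {m,t}
  k: {m}
  m: {h,k,s,t,w}
  s: {m}
  t: {h,m}
  w: {m}

Registers:
  lower bound: {h,m,t} mutually conflict ⇒ χ ≥ 3
  3-colouring: c0={m}  c1={h,k,s,w}  c2={t}
  χ = 3

Answer: 3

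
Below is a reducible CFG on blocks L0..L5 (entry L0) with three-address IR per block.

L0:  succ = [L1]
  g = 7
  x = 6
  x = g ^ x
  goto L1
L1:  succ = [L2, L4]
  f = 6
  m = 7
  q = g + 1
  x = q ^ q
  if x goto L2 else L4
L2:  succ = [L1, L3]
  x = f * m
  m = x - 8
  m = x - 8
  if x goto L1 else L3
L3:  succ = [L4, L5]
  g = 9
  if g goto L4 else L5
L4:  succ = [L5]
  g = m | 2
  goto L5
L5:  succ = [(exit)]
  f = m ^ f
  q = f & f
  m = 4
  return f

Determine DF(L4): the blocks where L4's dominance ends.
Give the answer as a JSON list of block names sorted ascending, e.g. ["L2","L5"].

idom tree: L1←L0 L2←L1 L3←L2 L4←L1 L5←L1
Dom∩ at merges:
  L1: preds {L0,L2}: {L0} ∩ {L0,L1,L2} = {L0}; idom=L0
  L4: preds {L1,L3}: {L0,L1} ∩ {L0,L1,L2,L3} = {L0,L1}; idom=L1
  L5: preds {L3,L4}: {L0,L1,L2,L3} ∩ {L0,L1,L4} = {L0,L1}; idom=L1

DF walk-up:
  join L1 pred L0: · stop@L0
  join L1 pred L2: L2→L1 stop@L0
  join L4 pred L1: · stop@L1
  join L4 pred L3: L3→L2 stop@L1
  join L5 pred L3: L3→L2 stop@L1
  join L5 pred L4: L4 stop@L1
  L0: DF=∅
  L1: DF={L1}
  L2: DF={L1,L4,L5}
  L3: DF={L4,L5}
  L4: DF={L5}
  L5: DF=∅

DF(L4) = ["L5"]

Answer: ["L5"]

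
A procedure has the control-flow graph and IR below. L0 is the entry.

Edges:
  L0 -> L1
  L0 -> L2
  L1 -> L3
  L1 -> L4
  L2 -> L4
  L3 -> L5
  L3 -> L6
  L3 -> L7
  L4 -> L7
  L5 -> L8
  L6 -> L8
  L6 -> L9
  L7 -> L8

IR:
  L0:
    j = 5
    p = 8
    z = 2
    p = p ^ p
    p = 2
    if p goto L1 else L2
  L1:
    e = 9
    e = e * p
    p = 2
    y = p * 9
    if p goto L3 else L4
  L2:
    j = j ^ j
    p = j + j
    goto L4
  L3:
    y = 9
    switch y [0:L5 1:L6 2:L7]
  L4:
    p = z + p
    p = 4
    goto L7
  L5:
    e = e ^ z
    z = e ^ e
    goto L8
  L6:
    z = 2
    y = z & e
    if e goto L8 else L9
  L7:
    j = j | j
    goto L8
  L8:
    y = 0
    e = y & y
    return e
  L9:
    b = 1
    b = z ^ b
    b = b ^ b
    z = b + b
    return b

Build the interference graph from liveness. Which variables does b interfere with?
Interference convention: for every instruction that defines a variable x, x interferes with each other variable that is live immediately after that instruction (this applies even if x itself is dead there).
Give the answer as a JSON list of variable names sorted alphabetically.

Answer: ["z"]

Derivation:
def/use:
  L0: {j,p,z} / ∅
  L1: {e,p,y} / {p}
  L2: {j,p} / {j}
  L3: {y} / ∅
  L4: {p} / {p,z}
  L5: {e,z} / {e,z}
  L6: {y,z} / {e}
  L7: {j} / {j}
  L8: {e,y} / ∅
  L9: {b,z} / {z}

Live sets:
  live L0: ∅→{j,p,z}
  live L1: {j,p,z}→{e,j,p,z}
  live L2: {j,z}→{j,p,z}
  live L3: {e,j,z}→{e,j,z}
  live L4: {j,p,z}→{j}
  live L5: {e,z}→∅
  live L6: {e}→{z}
  live L7: {j}→∅
  live L8: ∅→∅
  live L9: {z}→∅

Interference:
  b — {z}
  e — {j,p,y,z}
  j — {e,p,y,z}
  p — {e,j,y,z}
  y — {e,j,p,z}
  z — {b,e,j,p,y}

N(b) = ["z"]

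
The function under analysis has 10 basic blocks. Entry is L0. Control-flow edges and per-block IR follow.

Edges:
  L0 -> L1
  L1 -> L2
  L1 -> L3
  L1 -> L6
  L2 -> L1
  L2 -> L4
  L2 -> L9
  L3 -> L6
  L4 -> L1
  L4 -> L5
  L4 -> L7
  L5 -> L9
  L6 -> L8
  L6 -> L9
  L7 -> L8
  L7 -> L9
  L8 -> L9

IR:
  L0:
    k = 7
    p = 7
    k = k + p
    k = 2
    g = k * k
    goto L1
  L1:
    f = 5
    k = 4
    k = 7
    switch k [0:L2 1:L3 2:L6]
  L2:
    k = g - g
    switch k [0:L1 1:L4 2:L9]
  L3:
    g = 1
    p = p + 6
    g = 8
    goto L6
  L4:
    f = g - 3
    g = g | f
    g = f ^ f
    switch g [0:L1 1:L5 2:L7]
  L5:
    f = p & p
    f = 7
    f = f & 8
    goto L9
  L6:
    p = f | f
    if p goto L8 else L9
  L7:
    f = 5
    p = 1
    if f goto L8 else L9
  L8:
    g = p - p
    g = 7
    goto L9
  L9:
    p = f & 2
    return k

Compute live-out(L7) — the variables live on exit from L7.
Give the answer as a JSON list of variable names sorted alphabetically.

Block summaries:
  L0: {g,k,p} / ∅
  L1: {f,k} / ∅
  L2: {k} / {g}
  L3: {g,p} / {p}
  L4: {f,g} / {g}
  L5: {f} / {p}
  L6: {p} / {f}
  L7: {f,p} / ∅
  L8: {g} / {p}
  L9: {p} / {f,k}

Live sets:
  live L0: ∅→{g,p}
  live L1: {g,p}→{f,g,k,p}
  live L2: {f,g,p}→{f,g,k,p}
  live L3: {f,k,p}→{f,k}
  live L4: {g,k,p}→{g,k,p}
  live L5: {k,p}→{f,k}
  live L6: {f,k}→{f,k,p}
  live L7: {k}→{f,k,p}
  live L8: {f,k,p}→{f,k}
  live L9: {f,k}→∅

live-out(L7) = ["f", "k", "p"]

Answer: ["f", "k", "p"]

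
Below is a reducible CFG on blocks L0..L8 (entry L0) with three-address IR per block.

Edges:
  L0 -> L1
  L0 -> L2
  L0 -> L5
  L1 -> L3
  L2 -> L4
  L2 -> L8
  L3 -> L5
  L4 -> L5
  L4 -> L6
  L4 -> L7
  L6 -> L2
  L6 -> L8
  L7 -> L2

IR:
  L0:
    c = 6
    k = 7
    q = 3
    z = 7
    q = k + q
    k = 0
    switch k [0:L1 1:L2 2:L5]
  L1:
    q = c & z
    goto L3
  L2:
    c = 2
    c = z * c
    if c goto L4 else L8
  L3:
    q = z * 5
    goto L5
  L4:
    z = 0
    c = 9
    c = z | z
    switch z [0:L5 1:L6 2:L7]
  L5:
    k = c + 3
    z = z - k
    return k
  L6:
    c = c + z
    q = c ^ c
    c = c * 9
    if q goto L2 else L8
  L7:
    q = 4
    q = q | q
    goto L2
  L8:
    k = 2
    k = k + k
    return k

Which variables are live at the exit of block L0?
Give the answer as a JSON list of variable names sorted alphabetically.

def/use:
  L0: {c,k,q,z} / ∅
  L1: {q} / {c,z}
  L2: {c} / {z}
  L3: {q} / {z}
  L4: {c,z} / ∅
  L5: {k,z} / {c,z}
  L6: {c,q} / {c,z}
  L7: {q} / ∅
  L8: {k} / ∅

Live sets:
  L0: in=∅ out={c,z}
  L1: in={c,z} out={c,z}
  L2: in={z} out=∅
  L3: in={c,z} out={c,z}
  L4: in=∅ out={c,z}
  L5: in={c,z} out=∅
  L6: in={c,z} out={z}
  L7: in={z} out={z}
  L8: in=∅ out=∅

live-out(L0) = ["c", "z"]

Answer: ["c", "z"]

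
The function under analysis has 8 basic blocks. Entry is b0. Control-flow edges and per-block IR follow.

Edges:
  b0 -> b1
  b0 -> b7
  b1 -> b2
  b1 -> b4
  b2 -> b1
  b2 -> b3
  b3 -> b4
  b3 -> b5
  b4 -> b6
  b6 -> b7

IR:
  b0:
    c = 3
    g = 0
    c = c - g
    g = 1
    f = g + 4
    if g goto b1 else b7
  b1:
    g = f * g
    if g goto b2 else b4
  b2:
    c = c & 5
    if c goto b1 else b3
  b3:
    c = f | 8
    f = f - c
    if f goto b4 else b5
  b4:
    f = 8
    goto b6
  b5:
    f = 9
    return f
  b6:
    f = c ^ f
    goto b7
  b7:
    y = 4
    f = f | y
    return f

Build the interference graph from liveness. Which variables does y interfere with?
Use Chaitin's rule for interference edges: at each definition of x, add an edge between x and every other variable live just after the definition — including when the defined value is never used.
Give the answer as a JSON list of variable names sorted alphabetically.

Per-block:
  b0: {c,f,g} / ∅
  b1: {g} / {f,g}
  b2: {c} / {c}
  b3: {c,f} / {f}
  b4: {f} / ∅
  b5: {f} / ∅
  b6: {f} / {c,f}
  b7: {f,y} / {f}

Live sets:
  live b0: ∅→{c,f,g}
  live b1: {c,f,g}→{c,f,g}
  live b2: {c,f,g}→{c,f,g}
  live b3: {f}→{c}
  live b4: {c}→{c,f}
  live b5: ∅→∅
  live b6: {c,f}→{f}
  live b7: {f}→∅

Conflict graph:
  c — {f,g}
  f — {c,g,y}
  g — {c,f}
  y — {f}

N(y) = ["f"]

Answer: ["f"]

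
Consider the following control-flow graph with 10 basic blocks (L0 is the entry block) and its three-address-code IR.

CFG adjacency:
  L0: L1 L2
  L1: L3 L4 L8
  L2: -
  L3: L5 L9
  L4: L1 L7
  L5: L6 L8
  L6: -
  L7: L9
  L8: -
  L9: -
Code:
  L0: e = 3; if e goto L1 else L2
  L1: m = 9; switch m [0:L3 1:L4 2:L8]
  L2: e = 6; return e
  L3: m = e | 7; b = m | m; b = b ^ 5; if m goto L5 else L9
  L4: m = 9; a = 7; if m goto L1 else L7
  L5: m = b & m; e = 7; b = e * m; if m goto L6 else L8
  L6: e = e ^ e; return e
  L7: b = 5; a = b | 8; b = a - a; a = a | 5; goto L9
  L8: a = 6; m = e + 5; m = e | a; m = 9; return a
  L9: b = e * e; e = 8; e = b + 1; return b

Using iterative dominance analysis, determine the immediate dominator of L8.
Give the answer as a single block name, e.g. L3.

Answer: L1

Derivation:
idom tree: L1←L0 L2←L0 L3←L1 L4←L1 L5←L3 L6←L5 L7←L4 L8←L1 L9←L1
Dom∩ at merges:
  L1: preds {L0,L4}: {L0} ∩ {L0,L1,L4} = {L0}; idom=L0
  L8: preds {L1,L5}: {L0,L1} ∩ {L0,L1,L3,L5} = {L0,L1}; idom=L1
  L9: preds {L3,L7}: {L0,L1,L3} ∩ {L0,L1,L4,L7} = {L0,L1}; idom=L1

idom(L8) = L1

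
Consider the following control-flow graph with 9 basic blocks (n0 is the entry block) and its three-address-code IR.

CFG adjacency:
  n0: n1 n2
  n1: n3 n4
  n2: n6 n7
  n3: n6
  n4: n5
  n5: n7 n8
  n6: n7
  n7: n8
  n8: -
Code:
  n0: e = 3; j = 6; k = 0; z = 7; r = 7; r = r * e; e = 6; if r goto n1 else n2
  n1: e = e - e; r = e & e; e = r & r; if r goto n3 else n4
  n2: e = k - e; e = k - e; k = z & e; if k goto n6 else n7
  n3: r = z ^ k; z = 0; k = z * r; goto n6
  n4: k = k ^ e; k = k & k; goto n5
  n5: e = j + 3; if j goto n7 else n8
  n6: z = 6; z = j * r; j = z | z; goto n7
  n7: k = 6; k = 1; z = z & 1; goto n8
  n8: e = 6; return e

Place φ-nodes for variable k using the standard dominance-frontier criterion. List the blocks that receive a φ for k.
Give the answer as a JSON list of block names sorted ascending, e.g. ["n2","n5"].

idom tree: n1←n0 n2←n0 n3←n1 n4←n1 n5←n4 n6←n0 n7←n0 n8←n0
Dom at joins:
  n6: preds {n2,n3}: {n0,n2} ∩ {n0,n1,n3} = {n0}; idom=n0
  n7: preds {n2,n5,n6}: {n0,n2} ∩ {n0,n1,n4,n5} ∩ {n0,n6} = {n0}; idom=n0
  n8: preds {n5,n7}: {n0,n1,n4,n5} ∩ {n0,n7} = {n0}; idom=n0

DF walk-up:
  join n6 pred n2: n2 stop@n0
  join n6 pred n3: n3→n1 stop@n0
  join n7 pred n2: n2 stop@n0
  join n7 pred n5: n5→n4→n1 stop@n0
  join n7 pred n6: n6 stop@n0
  join n8 pred n5: n5→n4→n1 stop@n0
  join n8 pred n7: n7 stop@n0
  DF(n0)=∅
  DF(n1)={n6,n7,n8}
  DF(n2)={n6,n7}
  DF(n3)={n6}
  DF(n4)={n7,n8}
  DF(n5)={n7,n8}
  DF(n6)={n7}
  DF(n7)={n8}
  DF(n8)=∅

φ for k: defs {n0,n2,n3,n4,n7}
  DF⁺ = {n6,n7,n8}

Answer: ["n6", "n7", "n8"]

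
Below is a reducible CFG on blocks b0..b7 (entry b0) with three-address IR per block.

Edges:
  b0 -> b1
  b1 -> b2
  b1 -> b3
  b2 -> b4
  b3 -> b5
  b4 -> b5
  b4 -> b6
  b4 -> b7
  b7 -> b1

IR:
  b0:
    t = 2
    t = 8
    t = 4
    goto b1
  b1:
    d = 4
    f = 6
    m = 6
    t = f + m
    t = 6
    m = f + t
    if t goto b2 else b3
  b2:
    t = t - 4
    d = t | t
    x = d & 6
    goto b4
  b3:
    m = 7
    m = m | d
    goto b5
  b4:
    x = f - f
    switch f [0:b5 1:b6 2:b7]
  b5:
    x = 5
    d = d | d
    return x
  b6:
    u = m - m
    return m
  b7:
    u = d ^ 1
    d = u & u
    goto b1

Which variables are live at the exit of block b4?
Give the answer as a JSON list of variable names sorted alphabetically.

Answer: ["d", "m"]

Analysis:
Per-block:
  b0: {t} / ∅
  b1: {d,f,m,t} / ∅
  b2: {d,t,x} / {t}
  b3: {m} / {d}
  b4: {x} / {f}
  b5: {d,x} / {d}
  b6: {u} / {m}
  b7: {d,u} / {d}

Liveness:
  live b0: ∅→∅
  live b1: ∅→{d,f,m,t}
  live b2: {f,m,t}→{d,f,m}
  live b3: {d}→{d}
  live b4: {d,f,m}→{d,m}
  live b5: {d}→∅
  live b6: {m}→∅
  live b7: {d}→∅

live-out(b4) = ["d", "m"]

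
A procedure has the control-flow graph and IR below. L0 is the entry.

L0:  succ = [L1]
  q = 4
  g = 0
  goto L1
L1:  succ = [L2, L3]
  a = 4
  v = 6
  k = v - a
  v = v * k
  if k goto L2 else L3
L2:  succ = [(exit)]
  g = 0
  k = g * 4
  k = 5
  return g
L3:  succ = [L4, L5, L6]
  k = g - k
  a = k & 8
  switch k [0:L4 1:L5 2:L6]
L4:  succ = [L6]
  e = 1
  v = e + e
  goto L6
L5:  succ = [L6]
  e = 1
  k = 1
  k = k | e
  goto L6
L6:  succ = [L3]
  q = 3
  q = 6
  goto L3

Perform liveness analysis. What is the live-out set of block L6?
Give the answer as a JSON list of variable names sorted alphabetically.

Answer: ["g", "k"]

Analysis:
Per-block:
  L0 def {g,q} use ∅
  L1 def {a,k,v} use ∅
  L2 def {g,k} use ∅
  L3 def {a,k} use {g,k}
  L4 def {e,v} use ∅
  L5 def {e,k} use ∅
  L6 def {q} use ∅

Liveness:
  live L0: ∅→{g}
  live L1: {g}→{g,k}
  live L2: ∅→∅
  live L3: {g,k}→{g,k}
  live L4: {g,k}→{g,k}
  live L5: {g}→{g,k}
  live L6: {g,k}→{g,k}

live-out(L6) = ["g", "k"]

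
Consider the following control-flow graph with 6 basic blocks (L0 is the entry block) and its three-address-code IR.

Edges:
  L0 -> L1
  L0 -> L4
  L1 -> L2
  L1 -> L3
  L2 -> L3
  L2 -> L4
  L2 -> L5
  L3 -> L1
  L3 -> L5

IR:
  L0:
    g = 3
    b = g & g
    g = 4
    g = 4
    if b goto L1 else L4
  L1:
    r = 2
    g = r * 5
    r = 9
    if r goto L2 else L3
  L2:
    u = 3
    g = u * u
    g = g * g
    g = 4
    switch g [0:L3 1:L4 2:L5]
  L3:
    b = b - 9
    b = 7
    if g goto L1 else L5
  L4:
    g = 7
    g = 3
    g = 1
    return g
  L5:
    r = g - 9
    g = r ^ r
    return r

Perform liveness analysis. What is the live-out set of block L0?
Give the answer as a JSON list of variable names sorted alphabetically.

Block summaries:
  L0 def {b,g} use ∅
  L1 def {g,r} use ∅
  L2 def {g,u} use ∅
  L3 def {b} use {b,g}
  L4 def {g} use ∅
  L5 def {g,r} use {g}

Live sets:
  live L0: ∅→{b}
  live L1: {b}→{b,g}
  live L2: {b}→{b,g}
  live L3: {b,g}→{b,g}
  live L4: ∅→∅
  live L5: {g}→∅

live-out(L0) = ["b"]

Answer: ["b"]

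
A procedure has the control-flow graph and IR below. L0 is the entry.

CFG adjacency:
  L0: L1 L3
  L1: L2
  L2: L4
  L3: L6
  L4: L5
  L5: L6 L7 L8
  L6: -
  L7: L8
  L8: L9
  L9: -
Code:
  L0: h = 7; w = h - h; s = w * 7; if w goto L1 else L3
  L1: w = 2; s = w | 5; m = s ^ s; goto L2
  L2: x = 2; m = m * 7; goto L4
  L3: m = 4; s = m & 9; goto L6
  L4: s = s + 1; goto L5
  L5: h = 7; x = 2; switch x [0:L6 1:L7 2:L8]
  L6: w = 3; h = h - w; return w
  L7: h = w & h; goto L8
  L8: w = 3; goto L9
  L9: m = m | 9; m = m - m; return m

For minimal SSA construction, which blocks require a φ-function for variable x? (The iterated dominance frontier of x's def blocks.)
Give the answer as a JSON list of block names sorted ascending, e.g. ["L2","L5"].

Answer: ["L6"]

Analysis:
idom tree: L1←L0 L2←L1 L3←L0 L4←L2 L5←L4 L6←L0 L7←L5 L8←L5 L9←L8
Dom at joins:
  L6: preds {L3,L5}: {L0,L3} ∩ {L0,L1,L2,L4,L5} = {L0}; idom=L0
  L8: preds {L5,L7}: {L0,L1,L2,L4,L5} ∩ {L0,L1,L2,L4,L5,L7} = {L0,L1,L2,L4,L5}; idom=L5

DF derivation:
  join L6 pred L3: L3 stop@L0
  join L6 pred L5: L5→L4→L2→L1 stop@L0
  join L8 pred L5: · stop@L5
  join L8 pred L7: L7 stop@L5
  L0: DF=∅
  L1: DF={L6}
  L2: DF={L6}
  L3: DF={L6}
  L4: DF={L6}
  L5: DF={L6}
  L6: DF=∅
  L7: DF={L8}
  L8: DF=∅
  L9: DF=∅

φ for x: defs {L2,L5}
  DF⁺ = {L6}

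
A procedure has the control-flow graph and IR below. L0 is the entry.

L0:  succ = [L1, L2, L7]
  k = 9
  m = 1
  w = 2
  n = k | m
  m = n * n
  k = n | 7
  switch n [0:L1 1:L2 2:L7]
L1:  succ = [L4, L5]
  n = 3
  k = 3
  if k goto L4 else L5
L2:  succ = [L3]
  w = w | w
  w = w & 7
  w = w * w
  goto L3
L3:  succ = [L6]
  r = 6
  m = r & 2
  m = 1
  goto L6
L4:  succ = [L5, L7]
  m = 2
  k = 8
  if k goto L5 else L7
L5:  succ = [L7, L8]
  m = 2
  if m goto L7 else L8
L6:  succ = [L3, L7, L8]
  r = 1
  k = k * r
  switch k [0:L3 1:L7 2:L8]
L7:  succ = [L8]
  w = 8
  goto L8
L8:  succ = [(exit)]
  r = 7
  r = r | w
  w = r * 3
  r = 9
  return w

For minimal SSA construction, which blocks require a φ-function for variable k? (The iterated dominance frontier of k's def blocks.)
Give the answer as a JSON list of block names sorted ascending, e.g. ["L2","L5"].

Answer: ["L3", "L5", "L7", "L8"]

Derivation:
idom tree: L1←L0 L2←L0 L3←L2 L4←L1 L5←L1 L6←L3 L7←L0 L8←L0
Dom at joins:
  L3: preds {L2,L6}: {L0,L2} ∩ {L0,L2,L3,L6} = {L0,L2}; idom=L2
  L5: preds {L1,L4}: {L0,L1} ∩ {L0,L1,L4} = {L0,L1}; idom=L1
  L7: preds {L0,L4,L5,L6}: {L0} ∩ {L0,L1,L4} ∩ {L0,L1,L5} ∩ {L0,L2,L3,L6} = {L0}; idom=L0
  L8: preds {L5,L6,L7}: {L0,L1,L5} ∩ {L0,L2,L3,L6} ∩ {L0,L7} = {L0}; idom=L0

DF walk-up:
  L3←L2: walk · to L2
  L3←L6: walk L6→L3 to L2
  L5←L1: walk · to L1
  L5←L4: walk L4 to L1
  L7←L0: walk · to L0
  L7←L4: walk L4→L1 to L0
  L7←L5: walk L5→L1 to L0
  L7←L6: walk L6→L3→L2 to L0
  L8←L5: walk L5→L1 to L0
  L8←L6: walk L6→L3→L2 to L0
  L8←L7: walk L7 to L0
  DF(L0)=∅
  DF(L1)={L7,L8}
  DF(L2)={L7,L8}
  DF(L3)={L3,L7,L8}
  DF(L4)={L5,L7}
  DF(L5)={L7,L8}
  DF(L6)={L3,L7,L8}
  DF(L7)={L8}
  DF(L8)=∅

φ for k: defs {L0,L1,L4,L6}
  DF⁺ = {L3,L5,L7,L8}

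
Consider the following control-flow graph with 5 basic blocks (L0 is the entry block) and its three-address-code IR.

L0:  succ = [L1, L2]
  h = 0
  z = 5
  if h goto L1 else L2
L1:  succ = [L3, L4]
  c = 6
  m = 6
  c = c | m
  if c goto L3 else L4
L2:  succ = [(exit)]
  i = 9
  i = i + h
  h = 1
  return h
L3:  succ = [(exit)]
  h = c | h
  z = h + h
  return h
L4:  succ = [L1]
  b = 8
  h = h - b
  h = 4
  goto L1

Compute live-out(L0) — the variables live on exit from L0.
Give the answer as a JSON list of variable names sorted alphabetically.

Answer: ["h"]

Analysis:
Block summaries:
  L0: {h,z} / ∅
  L1: {c,m} / ∅
  L2: {h,i} / {h}
  L3: {h,z} / {c,h}
  L4: {b,h} / {h}

Live sets:
  live L0: ∅→{h}
  live L1: {h}→{c,h}
  live L2: {h}→∅
  live L3: {c,h}→∅
  live L4: {h}→{h}

live-out(L0) = ["h"]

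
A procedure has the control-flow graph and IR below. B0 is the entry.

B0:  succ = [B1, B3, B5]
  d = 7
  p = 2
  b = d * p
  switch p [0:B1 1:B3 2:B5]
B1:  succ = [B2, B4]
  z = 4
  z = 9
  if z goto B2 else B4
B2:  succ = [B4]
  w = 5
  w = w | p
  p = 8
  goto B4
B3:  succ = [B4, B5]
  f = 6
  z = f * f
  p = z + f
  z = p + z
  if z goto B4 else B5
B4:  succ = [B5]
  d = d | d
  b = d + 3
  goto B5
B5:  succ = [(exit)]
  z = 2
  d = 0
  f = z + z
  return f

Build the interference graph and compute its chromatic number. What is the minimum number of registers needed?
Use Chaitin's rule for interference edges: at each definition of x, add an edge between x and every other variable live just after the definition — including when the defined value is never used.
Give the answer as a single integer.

Answer: 3

Derivation:
Per-block:
  B0: def={b,d,p} ue=∅
  B1: def={z} ue=∅
  B2: def={p,w} ue={p}
  B3: def={f,p,z} ue=∅
  B4: def={b,d} ue={d}
  B5: def={d,f,z} ue=∅

Backward fixpoint:
  live B0: ∅→{d,p}
  live B1: {d,p}→{d,p}
  live B2: {d,p}→{d}
  live B3: {d}→{d}
  live B4: {d}→∅
  live B5: ∅→∅

Interference:
  b↔{d,p}
  d↔{b,f,p,w,z}
  f↔{d,z}
  p↔{b,d,w,z}
  w↔{d,p}
  z↔{d,f,p}

Registers:
  lower bound: {b,d,p} mutually conflict ⇒ χ ≥ 3
  assign b→r2 d→r0 f→r1 p→r1 w→r2 z→r2 — no edge inside a register ⇒ χ ≤ 3
  χ = 3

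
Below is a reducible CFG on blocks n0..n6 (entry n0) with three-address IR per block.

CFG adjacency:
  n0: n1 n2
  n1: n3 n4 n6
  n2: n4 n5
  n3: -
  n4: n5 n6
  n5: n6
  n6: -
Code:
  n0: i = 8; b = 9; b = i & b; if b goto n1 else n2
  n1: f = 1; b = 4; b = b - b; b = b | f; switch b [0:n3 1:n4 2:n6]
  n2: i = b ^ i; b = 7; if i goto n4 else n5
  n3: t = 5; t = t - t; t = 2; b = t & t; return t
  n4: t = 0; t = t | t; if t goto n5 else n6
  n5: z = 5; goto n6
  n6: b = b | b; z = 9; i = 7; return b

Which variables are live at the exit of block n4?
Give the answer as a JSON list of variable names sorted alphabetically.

Answer: ["b"]

Analysis:
Per-block:
  n0: def={b,i} ue=∅
  n1: def={b,f} ue=∅
  n2: def={b,i} ue={b,i}
  n3: def={b,t} ue=∅
  n4: def={t} ue=∅
  n5: def={z} ue=∅
  n6: def={b,i,z} ue={b}

Live sets:
  live n0: ∅→{b,i}
  live n1: ∅→{b}
  live n2: {b,i}→{b}
  live n3: ∅→∅
  live n4: {b}→{b}
  live n5: {b}→{b}
  live n6: {b}→∅

live-out(n4) = ["b"]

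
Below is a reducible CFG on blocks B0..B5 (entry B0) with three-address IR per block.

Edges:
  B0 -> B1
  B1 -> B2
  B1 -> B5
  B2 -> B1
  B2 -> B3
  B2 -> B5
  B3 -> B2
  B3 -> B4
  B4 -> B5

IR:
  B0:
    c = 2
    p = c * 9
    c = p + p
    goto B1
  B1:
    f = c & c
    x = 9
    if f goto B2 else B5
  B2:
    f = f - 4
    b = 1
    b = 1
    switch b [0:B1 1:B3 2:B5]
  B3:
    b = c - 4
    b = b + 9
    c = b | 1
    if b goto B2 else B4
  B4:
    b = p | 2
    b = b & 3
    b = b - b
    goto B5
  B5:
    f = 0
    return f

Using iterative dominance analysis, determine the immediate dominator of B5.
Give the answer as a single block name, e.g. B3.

Answer: B1

Analysis:
idom tree: B1←B0 B2←B1 B3←B2 B4←B3 B5←B1
Dom at joins:
  B1: preds {B0,B2}: {B0} ∩ {B0,B1,B2} = {B0}; idom=B0
  B2: preds {B1,B3}: {B0,B1} ∩ {B0,B1,B2,B3} = {B0,B1}; idom=B1
  B5: preds {B1,B2,B4}: {B0,B1} ∩ {B0,B1,B2} ∩ {B0,B1,B2,B3,B4} = {B0,B1}; idom=B1

idom(B5) = B1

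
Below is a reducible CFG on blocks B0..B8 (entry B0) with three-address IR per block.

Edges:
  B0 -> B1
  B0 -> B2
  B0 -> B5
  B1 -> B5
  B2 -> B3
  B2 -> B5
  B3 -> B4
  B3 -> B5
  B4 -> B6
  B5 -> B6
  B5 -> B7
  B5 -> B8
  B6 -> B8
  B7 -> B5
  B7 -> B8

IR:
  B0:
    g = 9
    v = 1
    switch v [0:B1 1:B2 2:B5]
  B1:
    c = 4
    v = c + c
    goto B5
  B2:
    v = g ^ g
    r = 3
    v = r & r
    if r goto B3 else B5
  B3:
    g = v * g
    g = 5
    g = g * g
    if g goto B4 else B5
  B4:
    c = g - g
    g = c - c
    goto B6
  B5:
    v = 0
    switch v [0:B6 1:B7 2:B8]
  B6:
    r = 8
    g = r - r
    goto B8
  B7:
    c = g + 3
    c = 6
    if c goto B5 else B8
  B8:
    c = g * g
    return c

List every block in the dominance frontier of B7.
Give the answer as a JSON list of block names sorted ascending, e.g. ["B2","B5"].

idom tree: B1←B0 B2←B0 B3←B2 B4←B3 B5←B0 B6←B0 B7←B5 B8←B0
Dom at joins:
  B5: preds {B0,B1,B2,B3,B7}: {B0} ∩ {B0,B1} ∩ {B0,B2} ∩ {B0,B2,B3} ∩ {B0,B5,B7} = {B0}; idom=B0
  B6: preds {B4,B5}: {B0,B2,B3,B4} ∩ {B0,B5} = {B0}; idom=B0
  B8: preds {B5,B6,B7}: {B0,B5} ∩ {B0,B6} ∩ {B0,B5,B7} = {B0}; idom=B0

DF derivation:
  join B5 pred B0: · stop@B0
  join B5 pred B1: B1 stop@B0
  join B5 pred B2: B2 stop@B0
  join B5 pred B3: B3→B2 stop@B0
  join B5 pred B7: B7→B5 stop@B0
  join B6 pred B4: B4→B3→B2 stop@B0
  join B6 pred B5: B5 stop@B0
  join B8 pred B5: B5 stop@B0
  join B8 pred B6: B6 stop@B0
  join B8 pred B7: B7→B5 stop@B0
  B0: DF=∅
  B1: DF={B5}
  B2: DF={B5,B6}
  B3: DF={B5,B6}
  B4: DF={B6}
  B5: DF={B5,B6,B8}
  B6: DF={B8}
  B7: DF={B5,B8}
  B8: DF=∅

DF(B7) = ["B5", "B8"]

Answer: ["B5", "B8"]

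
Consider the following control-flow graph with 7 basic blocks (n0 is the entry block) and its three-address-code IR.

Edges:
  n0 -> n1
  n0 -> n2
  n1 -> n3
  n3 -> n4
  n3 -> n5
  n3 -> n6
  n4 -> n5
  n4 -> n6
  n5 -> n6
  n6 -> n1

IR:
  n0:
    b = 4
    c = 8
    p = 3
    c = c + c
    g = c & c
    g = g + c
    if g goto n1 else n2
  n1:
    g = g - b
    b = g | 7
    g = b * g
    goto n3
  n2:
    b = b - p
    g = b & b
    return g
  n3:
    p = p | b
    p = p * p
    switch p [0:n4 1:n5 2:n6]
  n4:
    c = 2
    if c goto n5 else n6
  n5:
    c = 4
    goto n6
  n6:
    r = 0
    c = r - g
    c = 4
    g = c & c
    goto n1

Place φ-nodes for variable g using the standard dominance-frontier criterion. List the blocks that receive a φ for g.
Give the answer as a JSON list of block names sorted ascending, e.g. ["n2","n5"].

idom tree: n1←n0 n2←n0 n3←n1 n4←n3 n5←n3 n6←n3
Dom∩ at merges:
  n1: preds {n0,n6}: {n0} ∩ {n0,n1,n3,n6} = {n0}; idom=n0
  n5: preds {n3,n4}: {n0,n1,n3} ∩ {n0,n1,n3,n4} = {n0,n1,n3}; idom=n3
  n6: preds {n3,n4,n5}: {n0,n1,n3} ∩ {n0,n1,n3,n4} ∩ {n0,n1,n3,n5} = {n0,n1,n3}; idom=n3

DF derivation:
  n1←n0: walk · to n0
  n1←n6: walk n6→n3→n1 to n0
  n5←n3: walk · to n3
  n5←n4: walk n4 to n3
  n6←n3: walk · to n3
  n6←n4: walk n4 to n3
  n6←n5: walk n5 to n3
  DF(n0)=∅
  DF(n1)={n1}
  DF(n2)=∅
  DF(n3)={n1}
  DF(n4)={n5,n6}
  DF(n5)={n6}
  DF(n6)={n1}

φ for g: defs {n0,n1,n2,n6}
  DF⁺ = {n1}

Answer: ["n1"]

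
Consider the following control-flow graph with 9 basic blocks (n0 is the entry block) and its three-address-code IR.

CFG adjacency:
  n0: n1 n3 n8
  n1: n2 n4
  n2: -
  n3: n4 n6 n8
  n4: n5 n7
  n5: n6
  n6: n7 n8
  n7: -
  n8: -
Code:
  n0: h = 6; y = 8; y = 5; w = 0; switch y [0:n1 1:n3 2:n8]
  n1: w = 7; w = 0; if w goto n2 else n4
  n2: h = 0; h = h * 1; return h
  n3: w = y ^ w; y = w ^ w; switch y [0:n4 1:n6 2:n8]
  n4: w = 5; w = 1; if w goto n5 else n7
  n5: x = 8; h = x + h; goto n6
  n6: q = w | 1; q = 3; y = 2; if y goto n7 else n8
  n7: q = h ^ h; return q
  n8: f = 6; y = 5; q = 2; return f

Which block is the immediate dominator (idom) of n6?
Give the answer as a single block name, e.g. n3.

Answer: n0

Analysis:
idom tree: n1←n0 n2←n1 n3←n0 n4←n0 n5←n4 n6←n0 n7←n0 n8←n0
Dom at joins:
  n4: preds {n1,n3}: {n0,n1} ∩ {n0,n3} = {n0}; idom=n0
  n6: preds {n3,n5}: {n0,n3} ∩ {n0,n4,n5} = {n0}; idom=n0
  n7: preds {n4,n6}: {n0,n4} ∩ {n0,n6} = {n0}; idom=n0
  n8: preds {n0,n3,n6}: {n0} ∩ {n0,n3} ∩ {n0,n6} = {n0}; idom=n0

idom(n6) = n0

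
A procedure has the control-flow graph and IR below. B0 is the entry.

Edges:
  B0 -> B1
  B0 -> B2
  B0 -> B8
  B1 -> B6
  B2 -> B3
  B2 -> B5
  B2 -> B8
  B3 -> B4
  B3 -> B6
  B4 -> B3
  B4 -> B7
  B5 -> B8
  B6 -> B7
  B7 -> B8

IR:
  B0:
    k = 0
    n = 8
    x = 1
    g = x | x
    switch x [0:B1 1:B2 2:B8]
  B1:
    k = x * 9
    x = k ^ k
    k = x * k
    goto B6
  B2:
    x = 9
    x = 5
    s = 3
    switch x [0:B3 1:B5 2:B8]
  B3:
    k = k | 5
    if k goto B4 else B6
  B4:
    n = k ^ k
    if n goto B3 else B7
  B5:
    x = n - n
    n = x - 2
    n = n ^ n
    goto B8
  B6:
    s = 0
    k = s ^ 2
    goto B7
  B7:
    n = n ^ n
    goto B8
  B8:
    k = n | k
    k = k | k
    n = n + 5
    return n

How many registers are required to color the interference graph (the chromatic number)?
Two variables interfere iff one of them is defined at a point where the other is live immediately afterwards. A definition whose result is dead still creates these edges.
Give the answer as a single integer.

Answer: 4

Analysis:
Block summaries:
  B0 def {g,k,n,x} use ∅
  B1 def {k,x} use {x}
  B2 def {s,x} use ∅
  B3 def {k} use {k}
  B4 def {n} use {k}
  B5 def {n,x} use {n}
  B6 def {k,s} use ∅
  B7 def {n} use {n}
  B8 def {k,n} use {k,n}

Live sets:
  B0: in=∅ out={k,n,x}
  B1: in={n,x} out={n}
  B2: in={k,n} out={k,n}
  B3: in={k,n} out={k,n}
  B4: in={k} out={k,n}
  B5: in={k,n} out={k,n}
  B6: in={n} out={k,n}
  B7: in={k,n} out={k,n}
  B8: in={k,n} out=∅

Interfere edges:
  g↔{k,n,x}
  k↔{g,n,s,x}
  n↔{g,k,s,x}
  s↔{k,n,x}
  x↔{g,k,n,s}

Registers:
  {g,k,n,x} pairwise interfere (4-clique) ⇒ χ ≥ 4
  assign g→r3 k→r0 n→r1 s→r3 x→r2 — no edge inside a register ⇒ χ ≤ 4
  χ = 4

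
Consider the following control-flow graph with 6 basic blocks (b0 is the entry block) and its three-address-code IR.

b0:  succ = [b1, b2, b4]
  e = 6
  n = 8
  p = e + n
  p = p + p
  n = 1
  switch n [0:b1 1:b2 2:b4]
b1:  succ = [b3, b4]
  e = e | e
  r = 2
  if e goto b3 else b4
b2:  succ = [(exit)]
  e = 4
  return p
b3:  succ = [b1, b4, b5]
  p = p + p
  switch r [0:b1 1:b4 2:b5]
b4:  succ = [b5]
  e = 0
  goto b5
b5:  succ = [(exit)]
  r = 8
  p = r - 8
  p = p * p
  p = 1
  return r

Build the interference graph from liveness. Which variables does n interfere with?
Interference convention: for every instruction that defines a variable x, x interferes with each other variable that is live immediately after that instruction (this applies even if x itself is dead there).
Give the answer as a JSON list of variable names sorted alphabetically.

Answer: ["e", "p"]

Analysis:
Block summaries:
  b0: def={e,n,p} ue=∅
  b1: def={e,r} ue={e}
  b2: def={e} ue={p}
  b3: def={p} ue={p,r}
  b4: def={e} ue=∅
  b5: def={p,r} ue=∅

Live sets:
  live b0: ∅→{e,p}
  live b1: {e,p}→{e,p,r}
  live b2: {p}→∅
  live b3: {e,p,r}→{e,p}
  live b4: ∅→∅
  live b5: ∅→∅

Conflict graph:
  e: {n,p,r}
  n: {e,p}
  p: {e,n,r}
  r: {e,p}

N(n) = ["e", "p"]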